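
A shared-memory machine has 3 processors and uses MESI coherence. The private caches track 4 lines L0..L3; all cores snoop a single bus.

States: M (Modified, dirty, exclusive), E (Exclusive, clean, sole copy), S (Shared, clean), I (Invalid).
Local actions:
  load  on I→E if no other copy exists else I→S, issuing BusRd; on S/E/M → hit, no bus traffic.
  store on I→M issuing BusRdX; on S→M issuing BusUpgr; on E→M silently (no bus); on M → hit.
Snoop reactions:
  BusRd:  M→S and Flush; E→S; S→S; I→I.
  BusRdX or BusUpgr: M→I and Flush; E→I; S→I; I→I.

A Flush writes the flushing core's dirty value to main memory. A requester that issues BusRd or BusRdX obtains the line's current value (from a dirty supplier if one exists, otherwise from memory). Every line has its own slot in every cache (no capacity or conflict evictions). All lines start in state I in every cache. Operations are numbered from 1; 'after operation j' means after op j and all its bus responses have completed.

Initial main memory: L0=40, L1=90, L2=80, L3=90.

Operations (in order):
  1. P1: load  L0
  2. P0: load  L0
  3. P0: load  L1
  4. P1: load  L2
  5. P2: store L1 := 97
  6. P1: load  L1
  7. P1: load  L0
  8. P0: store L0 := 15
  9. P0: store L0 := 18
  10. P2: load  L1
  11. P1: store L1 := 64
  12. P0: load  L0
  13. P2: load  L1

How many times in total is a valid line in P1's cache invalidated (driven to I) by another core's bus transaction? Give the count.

[1] P1: load  L0 | P0:I, P1:E(40), P2:I | bus: BusRd
[2] P0: load  L0 | P0:S(40), P1:S(40), P2:I | bus: BusRd
[3] P0: load  L1 | P0:E(90), P1:I, P2:I | bus: BusRd
[4] P1: load  L2 | P0:I, P1:E(80), P2:I | bus: BusRd
[5] P2: store L1 := 97 | P0:I, P1:I, P2:M(97) | bus: BusRdX
[6] P1: load  L1 | P0:I, P1:S(97), P2:S(97) | bus: BusRd,Flush
[7] P1: load  L0 | P0:S(40), P1:S(40), P2:I | bus: none
[8] P0: store L0 := 15 | P0:M(15), P1:I, P2:I | bus: BusUpgr
[9] P0: store L0 := 18 | P0:M(18), P1:I, P2:I | bus: none
[10] P2: load  L1 | P0:I, P1:S(97), P2:S(97) | bus: none
[11] P1: store L1 := 64 | P0:I, P1:M(64), P2:I | bus: BusUpgr
[12] P0: load  L0 | P0:M(18), P1:I, P2:I | bus: none
[13] P2: load  L1 | P0:I, P1:S(64), P2:S(64) | bus: BusRd,Flush

invalidations = 1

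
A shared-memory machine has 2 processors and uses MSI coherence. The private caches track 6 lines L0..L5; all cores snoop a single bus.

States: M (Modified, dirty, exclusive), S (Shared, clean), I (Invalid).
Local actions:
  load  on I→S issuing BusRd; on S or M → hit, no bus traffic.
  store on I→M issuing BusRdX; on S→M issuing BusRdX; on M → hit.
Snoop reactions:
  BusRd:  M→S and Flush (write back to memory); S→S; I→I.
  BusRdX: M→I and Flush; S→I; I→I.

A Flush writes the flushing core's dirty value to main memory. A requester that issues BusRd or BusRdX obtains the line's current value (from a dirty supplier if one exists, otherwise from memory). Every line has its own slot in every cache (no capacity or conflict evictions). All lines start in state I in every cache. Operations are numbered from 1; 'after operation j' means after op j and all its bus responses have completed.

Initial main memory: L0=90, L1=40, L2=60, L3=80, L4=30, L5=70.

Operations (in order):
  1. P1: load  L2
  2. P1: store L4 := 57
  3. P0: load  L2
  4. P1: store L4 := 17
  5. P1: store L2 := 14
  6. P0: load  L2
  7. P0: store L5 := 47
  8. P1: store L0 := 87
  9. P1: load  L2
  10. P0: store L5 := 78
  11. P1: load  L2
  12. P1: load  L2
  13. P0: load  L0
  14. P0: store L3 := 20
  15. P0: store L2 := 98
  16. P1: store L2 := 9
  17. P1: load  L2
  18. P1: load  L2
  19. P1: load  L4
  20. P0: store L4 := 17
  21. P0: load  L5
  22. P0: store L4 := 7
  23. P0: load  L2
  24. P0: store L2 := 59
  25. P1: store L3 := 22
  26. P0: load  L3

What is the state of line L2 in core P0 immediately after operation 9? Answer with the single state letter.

  op1 P1: load  L2 → I/S on L2; bus BusRd; mem=60
  op2 P1: store L4 := 57 → I/M on L4; bus BusRdX; mem=30
  op3 P0: load  L2 → S/S on L2; bus BusRd; mem=60
  op4 P1: store L4 := 17 → I/M on L4; bus (none); mem=30
  op5 P1: store L2 := 14 → I/M on L2; bus BusRdX; mem=60
  op6 P0: load  L2 → S/S on L2; bus BusRd Flush; mem=14
  op7 P0: store L5 := 47 → M/I on L5; bus BusRdX; mem=70
  op8 P1: store L0 := 87 → I/M on L0; bus BusRdX; mem=90
  op9 P1: load  L2 → S/S on L2; bus (none); mem=14
  op10 P0: store L5 := 78 → M/I on L5; bus (none); mem=70
  op11 P1: load  L2 → S/S on L2; bus (none); mem=14
  op12 P1: load  L2 → S/S on L2; bus (none); mem=14
  op13 P0: load  L0 → S/S on L0; bus BusRd Flush; mem=87
  op14 P0: store L3 := 20 → M/I on L3; bus BusRdX; mem=80
  op15 P0: store L2 := 98 → M/I on L2; bus BusRdX; mem=14
  op16 P1: store L2 := 9 → I/M on L2; bus BusRdX Flush; mem=98
  op17 P1: load  L2 → I/M on L2; bus (none); mem=98
  op18 P1: load  L2 → I/M on L2; bus (none); mem=98
  op19 P1: load  L4 → I/M on L4; bus (none); mem=30
  op20 P0: store L4 := 17 → M/I on L4; bus BusRdX Flush; mem=17
  op21 P0: load  L5 → M/I on L5; bus (none); mem=70
  op22 P0: store L4 := 7 → M/I on L4; bus (none); mem=17
  op23 P0: load  L2 → S/S on L2; bus BusRd Flush; mem=9
  op24 P0: store L2 := 59 → M/I on L2; bus BusRdX; mem=9
  op25 P1: store L3 := 22 → I/M on L3; bus BusRdX Flush; mem=20
  op26 P0: load  L3 → S/S on L3; bus BusRd Flush; mem=22

state = S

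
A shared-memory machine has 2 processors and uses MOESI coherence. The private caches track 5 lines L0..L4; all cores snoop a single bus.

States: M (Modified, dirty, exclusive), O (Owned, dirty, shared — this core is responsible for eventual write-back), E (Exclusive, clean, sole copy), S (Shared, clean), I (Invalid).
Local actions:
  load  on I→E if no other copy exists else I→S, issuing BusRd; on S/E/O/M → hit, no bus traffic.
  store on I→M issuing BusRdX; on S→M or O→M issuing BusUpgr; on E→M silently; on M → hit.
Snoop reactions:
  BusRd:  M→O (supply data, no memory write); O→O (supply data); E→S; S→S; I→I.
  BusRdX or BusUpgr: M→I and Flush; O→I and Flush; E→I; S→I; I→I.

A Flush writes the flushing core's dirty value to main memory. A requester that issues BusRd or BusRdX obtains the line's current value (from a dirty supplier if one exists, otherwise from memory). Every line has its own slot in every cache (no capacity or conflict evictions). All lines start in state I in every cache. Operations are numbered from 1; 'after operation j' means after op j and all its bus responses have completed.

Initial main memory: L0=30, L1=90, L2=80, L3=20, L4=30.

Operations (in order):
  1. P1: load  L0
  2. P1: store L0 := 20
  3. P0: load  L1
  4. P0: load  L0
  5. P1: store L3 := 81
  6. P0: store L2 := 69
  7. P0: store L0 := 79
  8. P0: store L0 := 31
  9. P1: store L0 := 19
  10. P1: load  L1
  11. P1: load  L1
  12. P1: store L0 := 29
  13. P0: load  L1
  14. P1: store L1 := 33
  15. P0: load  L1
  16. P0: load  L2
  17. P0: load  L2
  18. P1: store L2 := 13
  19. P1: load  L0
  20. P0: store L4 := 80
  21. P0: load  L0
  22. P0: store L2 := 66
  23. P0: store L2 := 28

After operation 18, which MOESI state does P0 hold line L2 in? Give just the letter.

state = I

step 1: P1: load  L0  ⟶  IE  (L0)  txn=BusRd  M[L0]=30
step 2: P1: store L0 := 20  ⟶  IM  (L0)  txn=∅  M[L0]=30
step 3: P0: load  L1  ⟶  EI  (L1)  txn=BusRd  M[L1]=90
step 4: P0: load  L0  ⟶  SO  (L0)  txn=BusRd  M[L0]=30
step 5: P1: store L3 := 81  ⟶  IM  (L3)  txn=BusRdX  M[L3]=20
step 6: P0: store L2 := 69  ⟶  MI  (L2)  txn=BusRdX  M[L2]=80
step 7: P0: store L0 := 79  ⟶  MI  (L0)  txn=BusUpgr+Flush  M[L0]=20
step 8: P0: store L0 := 31  ⟶  MI  (L0)  txn=∅  M[L0]=20
step 9: P1: store L0 := 19  ⟶  IM  (L0)  txn=BusRdX+Flush  M[L0]=31
step 10: P1: load  L1  ⟶  SS  (L1)  txn=BusRd  M[L1]=90
step 11: P1: load  L1  ⟶  SS  (L1)  txn=∅  M[L1]=90
step 12: P1: store L0 := 29  ⟶  IM  (L0)  txn=∅  M[L0]=31
step 13: P0: load  L1  ⟶  SS  (L1)  txn=∅  M[L1]=90
step 14: P1: store L1 := 33  ⟶  IM  (L1)  txn=BusUpgr  M[L1]=90
step 15: P0: load  L1  ⟶  SO  (L1)  txn=BusRd  M[L1]=90
step 16: P0: load  L2  ⟶  MI  (L2)  txn=∅  M[L2]=80
step 17: P0: load  L2  ⟶  MI  (L2)  txn=∅  M[L2]=80
step 18: P1: store L2 := 13  ⟶  IM  (L2)  txn=BusRdX+Flush  M[L2]=69
step 19: P1: load  L0  ⟶  IM  (L0)  txn=∅  M[L0]=31
step 20: P0: store L4 := 80  ⟶  MI  (L4)  txn=BusRdX  M[L4]=30
step 21: P0: load  L0  ⟶  SO  (L0)  txn=BusRd  M[L0]=31
step 22: P0: store L2 := 66  ⟶  MI  (L2)  txn=BusRdX+Flush  M[L2]=13
step 23: P0: store L2 := 28  ⟶  MI  (L2)  txn=∅  M[L2]=13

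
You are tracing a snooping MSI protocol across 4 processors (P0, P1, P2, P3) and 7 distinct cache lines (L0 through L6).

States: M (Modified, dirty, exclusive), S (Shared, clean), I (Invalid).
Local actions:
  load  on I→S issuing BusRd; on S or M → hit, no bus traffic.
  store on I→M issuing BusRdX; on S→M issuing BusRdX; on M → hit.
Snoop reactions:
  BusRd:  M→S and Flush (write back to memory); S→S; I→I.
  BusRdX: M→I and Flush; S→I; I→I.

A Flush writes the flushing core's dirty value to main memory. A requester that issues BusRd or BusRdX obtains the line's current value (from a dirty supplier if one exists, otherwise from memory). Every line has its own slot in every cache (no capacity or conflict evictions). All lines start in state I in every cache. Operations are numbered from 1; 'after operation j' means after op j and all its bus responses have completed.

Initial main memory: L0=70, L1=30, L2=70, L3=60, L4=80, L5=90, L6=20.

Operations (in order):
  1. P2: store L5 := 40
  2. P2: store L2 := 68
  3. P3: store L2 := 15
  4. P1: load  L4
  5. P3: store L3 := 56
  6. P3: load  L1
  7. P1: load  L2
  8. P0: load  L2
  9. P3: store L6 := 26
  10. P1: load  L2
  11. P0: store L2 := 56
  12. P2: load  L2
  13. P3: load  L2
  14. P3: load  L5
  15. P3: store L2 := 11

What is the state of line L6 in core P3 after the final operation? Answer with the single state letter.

[1] P2: store L5 := 40 | P0:I, P1:I, P2:M(40), P3:I | bus: BusRdX
[2] P2: store L2 := 68 | P0:I, P1:I, P2:M(68), P3:I | bus: BusRdX
[3] P3: store L2 := 15 | P0:I, P1:I, P2:I, P3:M(15) | bus: BusRdX,Flush
[4] P1: load  L4 | P0:I, P1:S(80), P2:I, P3:I | bus: BusRd
[5] P3: store L3 := 56 | P0:I, P1:I, P2:I, P3:M(56) | bus: BusRdX
[6] P3: load  L1 | P0:I, P1:I, P2:I, P3:S(30) | bus: BusRd
[7] P1: load  L2 | P0:I, P1:S(15), P2:I, P3:S(15) | bus: BusRd,Flush
[8] P0: load  L2 | P0:S(15), P1:S(15), P2:I, P3:S(15) | bus: BusRd
[9] P3: store L6 := 26 | P0:I, P1:I, P2:I, P3:M(26) | bus: BusRdX
[10] P1: load  L2 | P0:S(15), P1:S(15), P2:I, P3:S(15) | bus: none
[11] P0: store L2 := 56 | P0:M(56), P1:I, P2:I, P3:I | bus: BusRdX
[12] P2: load  L2 | P0:S(56), P1:I, P2:S(56), P3:I | bus: BusRd,Flush
[13] P3: load  L2 | P0:S(56), P1:I, P2:S(56), P3:S(56) | bus: BusRd
[14] P3: load  L5 | P0:I, P1:I, P2:S(40), P3:S(40) | bus: BusRd,Flush
[15] P3: store L2 := 11 | P0:I, P1:I, P2:I, P3:M(11) | bus: BusRdX

state = M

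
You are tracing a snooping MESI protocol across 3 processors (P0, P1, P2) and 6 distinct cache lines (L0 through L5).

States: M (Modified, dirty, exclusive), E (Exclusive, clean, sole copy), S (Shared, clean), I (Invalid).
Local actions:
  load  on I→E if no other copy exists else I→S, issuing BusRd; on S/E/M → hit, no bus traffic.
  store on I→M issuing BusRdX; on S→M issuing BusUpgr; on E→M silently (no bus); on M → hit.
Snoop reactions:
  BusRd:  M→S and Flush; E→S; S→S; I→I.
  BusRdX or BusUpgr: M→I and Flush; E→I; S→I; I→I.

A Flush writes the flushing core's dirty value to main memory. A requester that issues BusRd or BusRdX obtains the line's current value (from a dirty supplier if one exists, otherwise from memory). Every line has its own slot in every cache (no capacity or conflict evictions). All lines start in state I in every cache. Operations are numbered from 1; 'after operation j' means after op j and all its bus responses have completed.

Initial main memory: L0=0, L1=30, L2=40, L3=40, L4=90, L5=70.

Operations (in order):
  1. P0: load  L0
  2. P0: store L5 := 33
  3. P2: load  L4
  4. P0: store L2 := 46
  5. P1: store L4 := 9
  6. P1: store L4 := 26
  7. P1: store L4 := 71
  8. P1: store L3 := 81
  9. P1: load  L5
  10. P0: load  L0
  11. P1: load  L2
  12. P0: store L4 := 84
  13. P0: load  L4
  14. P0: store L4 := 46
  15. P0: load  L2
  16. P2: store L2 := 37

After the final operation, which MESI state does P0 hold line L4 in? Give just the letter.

state = M

1. P0: load  L0  bus=[BusRd]  L0: P0=E P1=I P2=I  mem[L0]=0
2. P0: store L5 := 33  bus=[BusRdX]  L5: P0=M P1=I P2=I  mem[L5]=70
3. P2: load  L4  bus=[BusRd]  L4: P0=I P1=I P2=E  mem[L4]=90
4. P0: store L2 := 46  bus=[BusRdX]  L2: P0=M P1=I P2=I  mem[L2]=40
5. P1: store L4 := 9  bus=[BusRdX]  L4: P0=I P1=M P2=I  mem[L4]=90
6. P1: store L4 := 26  bus=[-]  L4: P0=I P1=M P2=I  mem[L4]=90
7. P1: store L4 := 71  bus=[-]  L4: P0=I P1=M P2=I  mem[L4]=90
8. P1: store L3 := 81  bus=[BusRdX]  L3: P0=I P1=M P2=I  mem[L3]=40
9. P1: load  L5  bus=[BusRd,Flush]  L5: P0=S P1=S P2=I  mem[L5]=33
10. P0: load  L0  bus=[-]  L0: P0=E P1=I P2=I  mem[L0]=0
11. P1: load  L2  bus=[BusRd,Flush]  L2: P0=S P1=S P2=I  mem[L2]=46
12. P0: store L4 := 84  bus=[BusRdX,Flush]  L4: P0=M P1=I P2=I  mem[L4]=71
13. P0: load  L4  bus=[-]  L4: P0=M P1=I P2=I  mem[L4]=71
14. P0: store L4 := 46  bus=[-]  L4: P0=M P1=I P2=I  mem[L4]=71
15. P0: load  L2  bus=[-]  L2: P0=S P1=S P2=I  mem[L2]=46
16. P2: store L2 := 37  bus=[BusRdX]  L2: P0=I P1=I P2=M  mem[L2]=46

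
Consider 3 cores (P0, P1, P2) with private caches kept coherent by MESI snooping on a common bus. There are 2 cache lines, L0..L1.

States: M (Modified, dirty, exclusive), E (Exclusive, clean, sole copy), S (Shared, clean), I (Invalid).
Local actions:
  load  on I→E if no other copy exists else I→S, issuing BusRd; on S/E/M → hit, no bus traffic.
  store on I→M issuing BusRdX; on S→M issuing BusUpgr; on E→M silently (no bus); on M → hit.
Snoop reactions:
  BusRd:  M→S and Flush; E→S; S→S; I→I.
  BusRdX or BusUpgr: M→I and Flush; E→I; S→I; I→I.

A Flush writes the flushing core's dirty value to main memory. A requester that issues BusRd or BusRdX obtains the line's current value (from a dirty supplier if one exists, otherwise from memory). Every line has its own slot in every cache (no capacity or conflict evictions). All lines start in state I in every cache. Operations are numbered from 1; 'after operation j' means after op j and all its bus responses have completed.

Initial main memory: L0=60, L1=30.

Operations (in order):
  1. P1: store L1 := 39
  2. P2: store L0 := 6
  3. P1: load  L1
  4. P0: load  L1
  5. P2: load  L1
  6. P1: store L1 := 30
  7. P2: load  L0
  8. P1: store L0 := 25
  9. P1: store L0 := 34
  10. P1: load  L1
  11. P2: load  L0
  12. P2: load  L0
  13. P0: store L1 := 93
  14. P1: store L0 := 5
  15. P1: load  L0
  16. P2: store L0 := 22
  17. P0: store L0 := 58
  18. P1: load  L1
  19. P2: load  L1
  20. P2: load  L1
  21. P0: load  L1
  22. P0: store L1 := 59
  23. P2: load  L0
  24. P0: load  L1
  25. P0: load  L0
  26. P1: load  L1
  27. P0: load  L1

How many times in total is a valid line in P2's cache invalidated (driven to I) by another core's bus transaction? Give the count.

1. P1: store L1 := 39  bus=[BusRdX]  L1: P0=I P1=M P2=I  mem[L1]=30
2. P2: store L0 := 6  bus=[BusRdX]  L0: P0=I P1=I P2=M  mem[L0]=60
3. P1: load  L1  bus=[-]  L1: P0=I P1=M P2=I  mem[L1]=30
4. P0: load  L1  bus=[BusRd,Flush]  L1: P0=S P1=S P2=I  mem[L1]=39
5. P2: load  L1  bus=[BusRd]  L1: P0=S P1=S P2=S  mem[L1]=39
6. P1: store L1 := 30  bus=[BusUpgr]  L1: P0=I P1=M P2=I  mem[L1]=39
7. P2: load  L0  bus=[-]  L0: P0=I P1=I P2=M  mem[L0]=60
8. P1: store L0 := 25  bus=[BusRdX,Flush]  L0: P0=I P1=M P2=I  mem[L0]=6
9. P1: store L0 := 34  bus=[-]  L0: P0=I P1=M P2=I  mem[L0]=6
10. P1: load  L1  bus=[-]  L1: P0=I P1=M P2=I  mem[L1]=39
11. P2: load  L0  bus=[BusRd,Flush]  L0: P0=I P1=S P2=S  mem[L0]=34
12. P2: load  L0  bus=[-]  L0: P0=I P1=S P2=S  mem[L0]=34
13. P0: store L1 := 93  bus=[BusRdX,Flush]  L1: P0=M P1=I P2=I  mem[L1]=30
14. P1: store L0 := 5  bus=[BusUpgr]  L0: P0=I P1=M P2=I  mem[L0]=34
15. P1: load  L0  bus=[-]  L0: P0=I P1=M P2=I  mem[L0]=34
16. P2: store L0 := 22  bus=[BusRdX,Flush]  L0: P0=I P1=I P2=M  mem[L0]=5
17. P0: store L0 := 58  bus=[BusRdX,Flush]  L0: P0=M P1=I P2=I  mem[L0]=22
18. P1: load  L1  bus=[BusRd,Flush]  L1: P0=S P1=S P2=I  mem[L1]=93
19. P2: load  L1  bus=[BusRd]  L1: P0=S P1=S P2=S  mem[L1]=93
20. P2: load  L1  bus=[-]  L1: P0=S P1=S P2=S  mem[L1]=93
21. P0: load  L1  bus=[-]  L1: P0=S P1=S P2=S  mem[L1]=93
22. P0: store L1 := 59  bus=[BusUpgr]  L1: P0=M P1=I P2=I  mem[L1]=93
23. P2: load  L0  bus=[BusRd,Flush]  L0: P0=S P1=I P2=S  mem[L0]=58
24. P0: load  L1  bus=[-]  L1: P0=M P1=I P2=I  mem[L1]=93
25. P0: load  L0  bus=[-]  L0: P0=S P1=I P2=S  mem[L0]=58
26. P1: load  L1  bus=[BusRd,Flush]  L1: P0=S P1=S P2=I  mem[L1]=59
27. P0: load  L1  bus=[-]  L1: P0=S P1=S P2=I  mem[L1]=59

invalidations = 5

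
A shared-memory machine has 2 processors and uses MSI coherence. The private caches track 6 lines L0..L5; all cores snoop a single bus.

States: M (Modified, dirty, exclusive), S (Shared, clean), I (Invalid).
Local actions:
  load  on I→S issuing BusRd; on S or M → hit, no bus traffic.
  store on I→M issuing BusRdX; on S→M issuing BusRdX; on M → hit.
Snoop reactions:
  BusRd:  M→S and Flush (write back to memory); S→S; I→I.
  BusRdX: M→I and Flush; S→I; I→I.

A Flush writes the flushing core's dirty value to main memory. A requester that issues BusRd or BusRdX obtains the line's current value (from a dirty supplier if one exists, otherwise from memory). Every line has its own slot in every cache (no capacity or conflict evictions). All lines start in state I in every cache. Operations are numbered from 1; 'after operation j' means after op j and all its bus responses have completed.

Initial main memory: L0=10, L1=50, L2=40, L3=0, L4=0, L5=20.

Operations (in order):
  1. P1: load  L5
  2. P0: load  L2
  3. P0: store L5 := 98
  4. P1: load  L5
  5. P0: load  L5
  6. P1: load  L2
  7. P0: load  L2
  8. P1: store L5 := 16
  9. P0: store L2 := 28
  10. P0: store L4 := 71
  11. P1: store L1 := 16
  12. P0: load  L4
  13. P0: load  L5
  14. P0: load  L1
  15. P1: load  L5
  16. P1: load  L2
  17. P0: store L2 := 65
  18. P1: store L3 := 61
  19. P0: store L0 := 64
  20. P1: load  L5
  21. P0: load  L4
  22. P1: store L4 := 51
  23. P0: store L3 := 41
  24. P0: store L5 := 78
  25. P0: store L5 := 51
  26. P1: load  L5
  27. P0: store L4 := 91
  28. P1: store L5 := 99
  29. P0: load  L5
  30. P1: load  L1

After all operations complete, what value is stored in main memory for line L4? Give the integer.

memory[L4] = 51

  op1 P1: load  L5 → I/S on L5; bus BusRd; mem=20
  op2 P0: load  L2 → S/I on L2; bus BusRd; mem=40
  op3 P0: store L5 := 98 → M/I on L5; bus BusRdX; mem=20
  op4 P1: load  L5 → S/S on L5; bus BusRd Flush; mem=98
  op5 P0: load  L5 → S/S on L5; bus (none); mem=98
  op6 P1: load  L2 → S/S on L2; bus BusRd; mem=40
  op7 P0: load  L2 → S/S on L2; bus (none); mem=40
  op8 P1: store L5 := 16 → I/M on L5; bus BusRdX; mem=98
  op9 P0: store L2 := 28 → M/I on L2; bus BusRdX; mem=40
  op10 P0: store L4 := 71 → M/I on L4; bus BusRdX; mem=0
  op11 P1: store L1 := 16 → I/M on L1; bus BusRdX; mem=50
  op12 P0: load  L4 → M/I on L4; bus (none); mem=0
  op13 P0: load  L5 → S/S on L5; bus BusRd Flush; mem=16
  op14 P0: load  L1 → S/S on L1; bus BusRd Flush; mem=16
  op15 P1: load  L5 → S/S on L5; bus (none); mem=16
  op16 P1: load  L2 → S/S on L2; bus BusRd Flush; mem=28
  op17 P0: store L2 := 65 → M/I on L2; bus BusRdX; mem=28
  op18 P1: store L3 := 61 → I/M on L3; bus BusRdX; mem=0
  op19 P0: store L0 := 64 → M/I on L0; bus BusRdX; mem=10
  op20 P1: load  L5 → S/S on L5; bus (none); mem=16
  op21 P0: load  L4 → M/I on L4; bus (none); mem=0
  op22 P1: store L4 := 51 → I/M on L4; bus BusRdX Flush; mem=71
  op23 P0: store L3 := 41 → M/I on L3; bus BusRdX Flush; mem=61
  op24 P0: store L5 := 78 → M/I on L5; bus BusRdX; mem=16
  op25 P0: store L5 := 51 → M/I on L5; bus (none); mem=16
  op26 P1: load  L5 → S/S on L5; bus BusRd Flush; mem=51
  op27 P0: store L4 := 91 → M/I on L4; bus BusRdX Flush; mem=51
  op28 P1: store L5 := 99 → I/M on L5; bus BusRdX; mem=51
  op29 P0: load  L5 → S/S on L5; bus BusRd Flush; mem=99
  op30 P1: load  L1 → S/S on L1; bus (none); mem=16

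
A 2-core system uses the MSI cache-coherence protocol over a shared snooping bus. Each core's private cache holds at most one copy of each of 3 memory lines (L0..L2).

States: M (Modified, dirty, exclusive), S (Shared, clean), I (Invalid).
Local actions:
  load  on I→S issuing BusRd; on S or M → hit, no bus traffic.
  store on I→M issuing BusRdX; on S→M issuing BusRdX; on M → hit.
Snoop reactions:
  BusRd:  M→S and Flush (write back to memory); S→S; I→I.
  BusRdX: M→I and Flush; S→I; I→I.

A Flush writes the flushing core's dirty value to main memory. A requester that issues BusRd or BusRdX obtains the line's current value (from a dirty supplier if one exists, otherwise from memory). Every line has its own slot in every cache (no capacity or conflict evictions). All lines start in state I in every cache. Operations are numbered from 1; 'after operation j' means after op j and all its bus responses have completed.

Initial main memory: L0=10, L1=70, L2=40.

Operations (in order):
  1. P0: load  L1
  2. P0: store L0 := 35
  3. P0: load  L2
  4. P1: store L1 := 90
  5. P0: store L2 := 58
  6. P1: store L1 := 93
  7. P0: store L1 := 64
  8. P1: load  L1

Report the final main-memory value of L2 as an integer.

memory[L2] = 40

1. P0: load  L1  bus=[BusRd]  L1: P0=S P1=I  mem[L1]=70
2. P0: store L0 := 35  bus=[BusRdX]  L0: P0=M P1=I  mem[L0]=10
3. P0: load  L2  bus=[BusRd]  L2: P0=S P1=I  mem[L2]=40
4. P1: store L1 := 90  bus=[BusRdX]  L1: P0=I P1=M  mem[L1]=70
5. P0: store L2 := 58  bus=[BusRdX]  L2: P0=M P1=I  mem[L2]=40
6. P1: store L1 := 93  bus=[-]  L1: P0=I P1=M  mem[L1]=70
7. P0: store L1 := 64  bus=[BusRdX,Flush]  L1: P0=M P1=I  mem[L1]=93
8. P1: load  L1  bus=[BusRd,Flush]  L1: P0=S P1=S  mem[L1]=64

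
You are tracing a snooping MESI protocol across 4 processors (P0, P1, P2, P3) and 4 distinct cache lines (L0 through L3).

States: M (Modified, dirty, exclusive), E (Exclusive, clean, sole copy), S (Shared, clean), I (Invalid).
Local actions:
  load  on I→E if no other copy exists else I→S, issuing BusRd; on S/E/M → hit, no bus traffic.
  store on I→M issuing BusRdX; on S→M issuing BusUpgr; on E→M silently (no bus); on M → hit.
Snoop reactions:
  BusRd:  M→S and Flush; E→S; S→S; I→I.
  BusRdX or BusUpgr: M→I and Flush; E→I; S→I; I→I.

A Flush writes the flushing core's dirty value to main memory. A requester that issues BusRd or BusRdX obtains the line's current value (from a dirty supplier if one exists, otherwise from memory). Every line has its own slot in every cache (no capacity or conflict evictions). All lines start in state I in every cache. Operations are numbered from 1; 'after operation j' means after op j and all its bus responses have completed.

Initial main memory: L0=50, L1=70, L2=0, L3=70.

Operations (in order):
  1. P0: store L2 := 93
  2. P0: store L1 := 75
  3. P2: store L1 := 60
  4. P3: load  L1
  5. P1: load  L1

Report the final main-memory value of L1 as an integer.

memory[L1] = 60

step 1: P0: store L2 := 93  ⟶  MIII  (L2)  txn=BusRdX  M[L2]=0
step 2: P0: store L1 := 75  ⟶  MIII  (L1)  txn=BusRdX  M[L1]=70
step 3: P2: store L1 := 60  ⟶  IIMI  (L1)  txn=BusRdX+Flush  M[L1]=75
step 4: P3: load  L1  ⟶  IISS  (L1)  txn=BusRd+Flush  M[L1]=60
step 5: P1: load  L1  ⟶  ISSS  (L1)  txn=BusRd  M[L1]=60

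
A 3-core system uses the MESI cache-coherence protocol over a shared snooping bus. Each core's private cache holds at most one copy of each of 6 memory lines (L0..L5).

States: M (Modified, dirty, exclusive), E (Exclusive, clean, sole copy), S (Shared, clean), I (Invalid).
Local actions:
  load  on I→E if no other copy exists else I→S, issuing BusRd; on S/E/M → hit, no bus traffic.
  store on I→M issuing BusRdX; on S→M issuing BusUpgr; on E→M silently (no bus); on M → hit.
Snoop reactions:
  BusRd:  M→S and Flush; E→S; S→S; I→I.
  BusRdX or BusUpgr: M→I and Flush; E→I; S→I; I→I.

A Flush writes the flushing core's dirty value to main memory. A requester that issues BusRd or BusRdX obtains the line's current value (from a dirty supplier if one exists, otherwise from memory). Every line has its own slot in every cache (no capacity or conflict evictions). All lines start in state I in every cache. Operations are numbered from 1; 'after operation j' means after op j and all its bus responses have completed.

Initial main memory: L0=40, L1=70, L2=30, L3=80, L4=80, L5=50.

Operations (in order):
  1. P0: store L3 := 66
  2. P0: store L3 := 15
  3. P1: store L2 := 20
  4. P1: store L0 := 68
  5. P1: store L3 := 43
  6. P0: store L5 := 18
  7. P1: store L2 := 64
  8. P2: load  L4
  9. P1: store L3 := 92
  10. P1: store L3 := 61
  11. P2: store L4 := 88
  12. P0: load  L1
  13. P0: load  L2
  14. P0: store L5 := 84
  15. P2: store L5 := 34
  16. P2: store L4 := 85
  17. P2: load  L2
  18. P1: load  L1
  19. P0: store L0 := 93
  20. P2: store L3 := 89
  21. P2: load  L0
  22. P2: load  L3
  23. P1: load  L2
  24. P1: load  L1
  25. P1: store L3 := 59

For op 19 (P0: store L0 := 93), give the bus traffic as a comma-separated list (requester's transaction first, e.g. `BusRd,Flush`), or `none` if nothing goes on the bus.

1. P0: store L3 := 66  bus=[BusRdX]  L3: P0=M P1=I P2=I  mem[L3]=80
2. P0: store L3 := 15  bus=[-]  L3: P0=M P1=I P2=I  mem[L3]=80
3. P1: store L2 := 20  bus=[BusRdX]  L2: P0=I P1=M P2=I  mem[L2]=30
4. P1: store L0 := 68  bus=[BusRdX]  L0: P0=I P1=M P2=I  mem[L0]=40
5. P1: store L3 := 43  bus=[BusRdX,Flush]  L3: P0=I P1=M P2=I  mem[L3]=15
6. P0: store L5 := 18  bus=[BusRdX]  L5: P0=M P1=I P2=I  mem[L5]=50
7. P1: store L2 := 64  bus=[-]  L2: P0=I P1=M P2=I  mem[L2]=30
8. P2: load  L4  bus=[BusRd]  L4: P0=I P1=I P2=E  mem[L4]=80
9. P1: store L3 := 92  bus=[-]  L3: P0=I P1=M P2=I  mem[L3]=15
10. P1: store L3 := 61  bus=[-]  L3: P0=I P1=M P2=I  mem[L3]=15
11. P2: store L4 := 88  bus=[-]  L4: P0=I P1=I P2=M  mem[L4]=80
12. P0: load  L1  bus=[BusRd]  L1: P0=E P1=I P2=I  mem[L1]=70
13. P0: load  L2  bus=[BusRd,Flush]  L2: P0=S P1=S P2=I  mem[L2]=64
14. P0: store L5 := 84  bus=[-]  L5: P0=M P1=I P2=I  mem[L5]=50
15. P2: store L5 := 34  bus=[BusRdX,Flush]  L5: P0=I P1=I P2=M  mem[L5]=84
16. P2: store L4 := 85  bus=[-]  L4: P0=I P1=I P2=M  mem[L4]=80
17. P2: load  L2  bus=[BusRd]  L2: P0=S P1=S P2=S  mem[L2]=64
18. P1: load  L1  bus=[BusRd]  L1: P0=S P1=S P2=I  mem[L1]=70
19. P0: store L0 := 93  bus=[BusRdX,Flush]  L0: P0=M P1=I P2=I  mem[L0]=68
20. P2: store L3 := 89  bus=[BusRdX,Flush]  L3: P0=I P1=I P2=M  mem[L3]=61
21. P2: load  L0  bus=[BusRd,Flush]  L0: P0=S P1=I P2=S  mem[L0]=93
22. P2: load  L3  bus=[-]  L3: P0=I P1=I P2=M  mem[L3]=61
23. P1: load  L2  bus=[-]  L2: P0=S P1=S P2=S  mem[L2]=64
24. P1: load  L1  bus=[-]  L1: P0=S P1=S P2=I  mem[L1]=70
25. P1: store L3 := 59  bus=[BusRdX,Flush]  L3: P0=I P1=M P2=I  mem[L3]=89

bus = BusRdX,Flush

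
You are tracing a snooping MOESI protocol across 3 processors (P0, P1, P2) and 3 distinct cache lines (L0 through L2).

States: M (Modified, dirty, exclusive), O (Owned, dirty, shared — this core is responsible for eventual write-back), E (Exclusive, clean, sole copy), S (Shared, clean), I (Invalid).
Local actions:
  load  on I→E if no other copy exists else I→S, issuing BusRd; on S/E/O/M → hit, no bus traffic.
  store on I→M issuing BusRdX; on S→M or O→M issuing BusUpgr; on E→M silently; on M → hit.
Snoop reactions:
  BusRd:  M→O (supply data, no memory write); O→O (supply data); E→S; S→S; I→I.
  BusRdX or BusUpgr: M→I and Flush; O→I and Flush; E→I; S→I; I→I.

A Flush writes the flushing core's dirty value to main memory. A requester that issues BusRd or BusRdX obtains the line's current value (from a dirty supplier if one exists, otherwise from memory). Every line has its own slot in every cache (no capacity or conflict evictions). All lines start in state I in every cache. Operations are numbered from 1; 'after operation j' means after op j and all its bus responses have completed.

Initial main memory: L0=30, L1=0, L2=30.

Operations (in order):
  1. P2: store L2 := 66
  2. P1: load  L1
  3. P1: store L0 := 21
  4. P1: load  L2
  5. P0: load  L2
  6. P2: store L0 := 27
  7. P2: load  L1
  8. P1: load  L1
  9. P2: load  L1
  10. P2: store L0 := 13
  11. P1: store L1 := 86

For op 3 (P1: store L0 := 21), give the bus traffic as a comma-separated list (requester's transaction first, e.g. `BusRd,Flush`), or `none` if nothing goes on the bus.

  op1 P2: store L2 := 66 → I/I/M on L2; bus BusRdX; mem=30
  op2 P1: load  L1 → I/E/I on L1; bus BusRd; mem=0
  op3 P1: store L0 := 21 → I/M/I on L0; bus BusRdX; mem=30
  op4 P1: load  L2 → I/S/O on L2; bus BusRd; mem=30
  op5 P0: load  L2 → S/S/O on L2; bus BusRd; mem=30
  op6 P2: store L0 := 27 → I/I/M on L0; bus BusRdX Flush; mem=21
  op7 P2: load  L1 → I/S/S on L1; bus BusRd; mem=0
  op8 P1: load  L1 → I/S/S on L1; bus (none); mem=0
  op9 P2: load  L1 → I/S/S on L1; bus (none); mem=0
  op10 P2: store L0 := 13 → I/I/M on L0; bus (none); mem=21
  op11 P1: store L1 := 86 → I/M/I on L1; bus BusUpgr; mem=0

bus = BusRdX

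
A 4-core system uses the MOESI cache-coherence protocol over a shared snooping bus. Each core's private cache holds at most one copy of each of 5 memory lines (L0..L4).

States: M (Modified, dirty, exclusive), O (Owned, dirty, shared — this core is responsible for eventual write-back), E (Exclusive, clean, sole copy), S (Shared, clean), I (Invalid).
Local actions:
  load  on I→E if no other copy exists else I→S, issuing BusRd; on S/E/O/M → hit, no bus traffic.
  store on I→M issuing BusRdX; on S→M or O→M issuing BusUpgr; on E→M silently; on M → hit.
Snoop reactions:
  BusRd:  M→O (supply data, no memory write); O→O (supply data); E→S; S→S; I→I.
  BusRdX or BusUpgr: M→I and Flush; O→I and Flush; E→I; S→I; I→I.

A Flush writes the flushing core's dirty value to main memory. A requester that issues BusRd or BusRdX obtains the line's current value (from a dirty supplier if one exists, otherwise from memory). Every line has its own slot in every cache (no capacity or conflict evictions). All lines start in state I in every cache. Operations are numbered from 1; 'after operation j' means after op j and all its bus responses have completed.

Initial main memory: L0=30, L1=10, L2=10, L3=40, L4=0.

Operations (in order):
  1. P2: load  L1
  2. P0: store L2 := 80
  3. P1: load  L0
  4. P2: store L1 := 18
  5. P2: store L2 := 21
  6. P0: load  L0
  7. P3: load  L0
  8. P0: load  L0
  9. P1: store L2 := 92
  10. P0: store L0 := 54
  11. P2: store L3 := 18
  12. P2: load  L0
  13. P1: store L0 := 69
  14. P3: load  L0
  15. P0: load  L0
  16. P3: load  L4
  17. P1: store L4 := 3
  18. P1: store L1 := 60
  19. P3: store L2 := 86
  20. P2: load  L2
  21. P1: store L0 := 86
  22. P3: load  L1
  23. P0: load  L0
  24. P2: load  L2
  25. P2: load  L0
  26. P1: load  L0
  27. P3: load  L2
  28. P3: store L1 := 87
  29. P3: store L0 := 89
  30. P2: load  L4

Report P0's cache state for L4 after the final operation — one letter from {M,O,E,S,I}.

state = I

1. P2: load  L1  bus=[BusRd]  L1: P0=I P1=I P2=E P3=I  mem[L1]=10
2. P0: store L2 := 80  bus=[BusRdX]  L2: P0=M P1=I P2=I P3=I  mem[L2]=10
3. P1: load  L0  bus=[BusRd]  L0: P0=I P1=E P2=I P3=I  mem[L0]=30
4. P2: store L1 := 18  bus=[-]  L1: P0=I P1=I P2=M P3=I  mem[L1]=10
5. P2: store L2 := 21  bus=[BusRdX,Flush]  L2: P0=I P1=I P2=M P3=I  mem[L2]=80
6. P0: load  L0  bus=[BusRd]  L0: P0=S P1=S P2=I P3=I  mem[L0]=30
7. P3: load  L0  bus=[BusRd]  L0: P0=S P1=S P2=I P3=S  mem[L0]=30
8. P0: load  L0  bus=[-]  L0: P0=S P1=S P2=I P3=S  mem[L0]=30
9. P1: store L2 := 92  bus=[BusRdX,Flush]  L2: P0=I P1=M P2=I P3=I  mem[L2]=21
10. P0: store L0 := 54  bus=[BusUpgr]  L0: P0=M P1=I P2=I P3=I  mem[L0]=30
11. P2: store L3 := 18  bus=[BusRdX]  L3: P0=I P1=I P2=M P3=I  mem[L3]=40
12. P2: load  L0  bus=[BusRd]  L0: P0=O P1=I P2=S P3=I  mem[L0]=30
13. P1: store L0 := 69  bus=[BusRdX,Flush]  L0: P0=I P1=M P2=I P3=I  mem[L0]=54
14. P3: load  L0  bus=[BusRd]  L0: P0=I P1=O P2=I P3=S  mem[L0]=54
15. P0: load  L0  bus=[BusRd]  L0: P0=S P1=O P2=I P3=S  mem[L0]=54
16. P3: load  L4  bus=[BusRd]  L4: P0=I P1=I P2=I P3=E  mem[L4]=0
17. P1: store L4 := 3  bus=[BusRdX]  L4: P0=I P1=M P2=I P3=I  mem[L4]=0
18. P1: store L1 := 60  bus=[BusRdX,Flush]  L1: P0=I P1=M P2=I P3=I  mem[L1]=18
19. P3: store L2 := 86  bus=[BusRdX,Flush]  L2: P0=I P1=I P2=I P3=M  mem[L2]=92
20. P2: load  L2  bus=[BusRd]  L2: P0=I P1=I P2=S P3=O  mem[L2]=92
21. P1: store L0 := 86  bus=[BusUpgr]  L0: P0=I P1=M P2=I P3=I  mem[L0]=54
22. P3: load  L1  bus=[BusRd]  L1: P0=I P1=O P2=I P3=S  mem[L1]=18
23. P0: load  L0  bus=[BusRd]  L0: P0=S P1=O P2=I P3=I  mem[L0]=54
24. P2: load  L2  bus=[-]  L2: P0=I P1=I P2=S P3=O  mem[L2]=92
25. P2: load  L0  bus=[BusRd]  L0: P0=S P1=O P2=S P3=I  mem[L0]=54
26. P1: load  L0  bus=[-]  L0: P0=S P1=O P2=S P3=I  mem[L0]=54
27. P3: load  L2  bus=[-]  L2: P0=I P1=I P2=S P3=O  mem[L2]=92
28. P3: store L1 := 87  bus=[BusUpgr,Flush]  L1: P0=I P1=I P2=I P3=M  mem[L1]=60
29. P3: store L0 := 89  bus=[BusRdX,Flush]  L0: P0=I P1=I P2=I P3=M  mem[L0]=86
30. P2: load  L4  bus=[BusRd]  L4: P0=I P1=O P2=S P3=I  mem[L4]=0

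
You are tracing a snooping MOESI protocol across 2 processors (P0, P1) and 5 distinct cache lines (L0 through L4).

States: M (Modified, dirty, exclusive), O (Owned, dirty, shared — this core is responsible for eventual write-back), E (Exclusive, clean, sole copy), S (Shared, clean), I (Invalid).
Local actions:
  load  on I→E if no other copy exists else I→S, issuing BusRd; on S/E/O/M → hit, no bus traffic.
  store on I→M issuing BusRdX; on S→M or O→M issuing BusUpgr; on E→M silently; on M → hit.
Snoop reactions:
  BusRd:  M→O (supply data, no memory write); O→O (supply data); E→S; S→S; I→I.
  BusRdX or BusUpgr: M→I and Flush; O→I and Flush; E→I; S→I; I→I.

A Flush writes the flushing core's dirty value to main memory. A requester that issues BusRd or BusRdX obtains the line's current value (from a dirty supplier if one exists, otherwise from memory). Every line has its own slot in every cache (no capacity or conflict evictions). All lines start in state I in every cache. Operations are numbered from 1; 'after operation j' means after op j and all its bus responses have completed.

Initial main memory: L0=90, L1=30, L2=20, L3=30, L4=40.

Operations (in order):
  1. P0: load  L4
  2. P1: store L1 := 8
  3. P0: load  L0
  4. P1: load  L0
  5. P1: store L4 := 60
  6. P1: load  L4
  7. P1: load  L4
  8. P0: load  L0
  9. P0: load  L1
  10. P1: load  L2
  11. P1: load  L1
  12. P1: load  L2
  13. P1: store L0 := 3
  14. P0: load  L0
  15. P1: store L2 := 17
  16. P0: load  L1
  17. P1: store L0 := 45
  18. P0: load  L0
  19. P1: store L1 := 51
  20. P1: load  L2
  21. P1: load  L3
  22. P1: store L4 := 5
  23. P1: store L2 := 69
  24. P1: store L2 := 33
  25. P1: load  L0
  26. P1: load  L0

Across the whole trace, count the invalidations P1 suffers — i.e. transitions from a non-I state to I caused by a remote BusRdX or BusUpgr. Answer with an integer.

  op1 P0: load  L4 → E/I on L4; bus BusRd; mem=40
  op2 P1: store L1 := 8 → I/M on L1; bus BusRdX; mem=30
  op3 P0: load  L0 → E/I on L0; bus BusRd; mem=90
  op4 P1: load  L0 → S/S on L0; bus BusRd; mem=90
  op5 P1: store L4 := 60 → I/M on L4; bus BusRdX; mem=40
  op6 P1: load  L4 → I/M on L4; bus (none); mem=40
  op7 P1: load  L4 → I/M on L4; bus (none); mem=40
  op8 P0: load  L0 → S/S on L0; bus (none); mem=90
  op9 P0: load  L1 → S/O on L1; bus BusRd; mem=30
  op10 P1: load  L2 → I/E on L2; bus BusRd; mem=20
  op11 P1: load  L1 → S/O on L1; bus (none); mem=30
  op12 P1: load  L2 → I/E on L2; bus (none); mem=20
  op13 P1: store L0 := 3 → I/M on L0; bus BusUpgr; mem=90
  op14 P0: load  L0 → S/O on L0; bus BusRd; mem=90
  op15 P1: store L2 := 17 → I/M on L2; bus (none); mem=20
  op16 P0: load  L1 → S/O on L1; bus (none); mem=30
  op17 P1: store L0 := 45 → I/M on L0; bus BusUpgr; mem=90
  op18 P0: load  L0 → S/O on L0; bus BusRd; mem=90
  op19 P1: store L1 := 51 → I/M on L1; bus BusUpgr; mem=30
  op20 P1: load  L2 → I/M on L2; bus (none); mem=20
  op21 P1: load  L3 → I/E on L3; bus BusRd; mem=30
  op22 P1: store L4 := 5 → I/M on L4; bus (none); mem=40
  op23 P1: store L2 := 69 → I/M on L2; bus (none); mem=20
  op24 P1: store L2 := 33 → I/M on L2; bus (none); mem=20
  op25 P1: load  L0 → S/O on L0; bus (none); mem=90
  op26 P1: load  L0 → S/O on L0; bus (none); mem=90

invalidations = 0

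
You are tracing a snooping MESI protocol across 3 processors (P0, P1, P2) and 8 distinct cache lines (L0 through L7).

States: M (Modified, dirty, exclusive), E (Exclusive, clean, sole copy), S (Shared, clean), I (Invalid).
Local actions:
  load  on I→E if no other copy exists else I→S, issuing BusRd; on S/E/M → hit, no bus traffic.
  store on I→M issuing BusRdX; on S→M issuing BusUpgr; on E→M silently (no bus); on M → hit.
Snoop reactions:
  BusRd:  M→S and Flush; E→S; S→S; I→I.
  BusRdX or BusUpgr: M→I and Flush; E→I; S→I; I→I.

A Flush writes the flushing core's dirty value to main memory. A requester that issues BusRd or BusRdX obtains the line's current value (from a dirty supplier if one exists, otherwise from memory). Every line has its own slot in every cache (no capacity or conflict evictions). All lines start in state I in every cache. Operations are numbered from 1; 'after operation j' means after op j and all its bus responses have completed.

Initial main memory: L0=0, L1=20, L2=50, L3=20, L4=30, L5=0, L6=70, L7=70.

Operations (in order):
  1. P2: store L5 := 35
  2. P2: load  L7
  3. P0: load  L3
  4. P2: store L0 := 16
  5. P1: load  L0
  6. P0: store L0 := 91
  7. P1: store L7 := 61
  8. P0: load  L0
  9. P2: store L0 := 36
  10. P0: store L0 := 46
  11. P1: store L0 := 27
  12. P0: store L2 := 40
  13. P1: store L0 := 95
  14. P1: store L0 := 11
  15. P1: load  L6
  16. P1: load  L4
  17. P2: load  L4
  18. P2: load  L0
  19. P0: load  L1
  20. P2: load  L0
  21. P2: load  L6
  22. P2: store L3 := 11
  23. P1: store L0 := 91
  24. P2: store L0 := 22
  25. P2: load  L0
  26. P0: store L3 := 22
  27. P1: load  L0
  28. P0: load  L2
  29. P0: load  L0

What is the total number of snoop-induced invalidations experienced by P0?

1. P2: store L5 := 35  bus=[BusRdX]  L5: P0=I P1=I P2=M  mem[L5]=0
2. P2: load  L7  bus=[BusRd]  L7: P0=I P1=I P2=E  mem[L7]=70
3. P0: load  L3  bus=[BusRd]  L3: P0=E P1=I P2=I  mem[L3]=20
4. P2: store L0 := 16  bus=[BusRdX]  L0: P0=I P1=I P2=M  mem[L0]=0
5. P1: load  L0  bus=[BusRd,Flush]  L0: P0=I P1=S P2=S  mem[L0]=16
6. P0: store L0 := 91  bus=[BusRdX]  L0: P0=M P1=I P2=I  mem[L0]=16
7. P1: store L7 := 61  bus=[BusRdX]  L7: P0=I P1=M P2=I  mem[L7]=70
8. P0: load  L0  bus=[-]  L0: P0=M P1=I P2=I  mem[L0]=16
9. P2: store L0 := 36  bus=[BusRdX,Flush]  L0: P0=I P1=I P2=M  mem[L0]=91
10. P0: store L0 := 46  bus=[BusRdX,Flush]  L0: P0=M P1=I P2=I  mem[L0]=36
11. P1: store L0 := 27  bus=[BusRdX,Flush]  L0: P0=I P1=M P2=I  mem[L0]=46
12. P0: store L2 := 40  bus=[BusRdX]  L2: P0=M P1=I P2=I  mem[L2]=50
13. P1: store L0 := 95  bus=[-]  L0: P0=I P1=M P2=I  mem[L0]=46
14. P1: store L0 := 11  bus=[-]  L0: P0=I P1=M P2=I  mem[L0]=46
15. P1: load  L6  bus=[BusRd]  L6: P0=I P1=E P2=I  mem[L6]=70
16. P1: load  L4  bus=[BusRd]  L4: P0=I P1=E P2=I  mem[L4]=30
17. P2: load  L4  bus=[BusRd]  L4: P0=I P1=S P2=S  mem[L4]=30
18. P2: load  L0  bus=[BusRd,Flush]  L0: P0=I P1=S P2=S  mem[L0]=11
19. P0: load  L1  bus=[BusRd]  L1: P0=E P1=I P2=I  mem[L1]=20
20. P2: load  L0  bus=[-]  L0: P0=I P1=S P2=S  mem[L0]=11
21. P2: load  L6  bus=[BusRd]  L6: P0=I P1=S P2=S  mem[L6]=70
22. P2: store L3 := 11  bus=[BusRdX]  L3: P0=I P1=I P2=M  mem[L3]=20
23. P1: store L0 := 91  bus=[BusUpgr]  L0: P0=I P1=M P2=I  mem[L0]=11
24. P2: store L0 := 22  bus=[BusRdX,Flush]  L0: P0=I P1=I P2=M  mem[L0]=91
25. P2: load  L0  bus=[-]  L0: P0=I P1=I P2=M  mem[L0]=91
26. P0: store L3 := 22  bus=[BusRdX,Flush]  L3: P0=M P1=I P2=I  mem[L3]=11
27. P1: load  L0  bus=[BusRd,Flush]  L0: P0=I P1=S P2=S  mem[L0]=22
28. P0: load  L2  bus=[-]  L2: P0=M P1=I P2=I  mem[L2]=50
29. P0: load  L0  bus=[BusRd]  L0: P0=S P1=S P2=S  mem[L0]=22

invalidations = 3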